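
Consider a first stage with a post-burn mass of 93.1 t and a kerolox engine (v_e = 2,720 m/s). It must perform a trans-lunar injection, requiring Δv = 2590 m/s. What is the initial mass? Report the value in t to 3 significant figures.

m₀/m_f = exp(Δv / v_e) = exp(2590 / 2720.0) = exp(0.9522) = 2.5914.
m₀ = m_f × 2.5914 = 93.1 × 2.5914 = 241.259 t.

initial mass ≈ 241 t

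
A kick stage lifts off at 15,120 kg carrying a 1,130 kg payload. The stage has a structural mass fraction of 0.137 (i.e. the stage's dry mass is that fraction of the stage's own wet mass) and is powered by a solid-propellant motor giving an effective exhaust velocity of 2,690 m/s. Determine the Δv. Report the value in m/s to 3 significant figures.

Stage wet mass = m₀ − payload = 15,120 − 1,130 = 13,990 kg.
Stage dry mass = ε × stage wet mass = 0.137 × 13,990 = 1,916.63 kg.
Burnout mass m_f = stage dry + payload = 1,916.63 + 1,130 = 3,046.63 kg.
Δv = v_e · ln(15,120/3,046.63) = 2690.0 × ln(4.963) = 2690.0 × 1.6020 ≈ 4309 m/s.

Δv ≈ 4310 m/s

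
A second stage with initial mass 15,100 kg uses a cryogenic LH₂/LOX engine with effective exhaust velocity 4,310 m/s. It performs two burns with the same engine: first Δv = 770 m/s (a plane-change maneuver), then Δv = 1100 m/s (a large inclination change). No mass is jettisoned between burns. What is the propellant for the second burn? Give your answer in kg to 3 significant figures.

propellant for the second burn ≈ 2840 kg

After the first burn: m = 15100 × exp(−770/4310.0) = 15100 × 0.83639 = 12,629.5 kg.
After the second burn: m = 12,629.5 × exp(−1100/4310.0) = 12,629.5 × 0.77475 = 9,784.71 kg.
Second-burn propellant = 12,629.5 − 9,784.71 = 2,844.79 kg.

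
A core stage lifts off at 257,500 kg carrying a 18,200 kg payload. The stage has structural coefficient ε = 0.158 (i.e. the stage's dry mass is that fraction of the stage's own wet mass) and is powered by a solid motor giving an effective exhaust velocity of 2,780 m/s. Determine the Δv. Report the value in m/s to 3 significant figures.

Stage wet mass = m₀ − payload = 257,500 − 18,200 = 239,300 kg.
Stage dry mass = ε × stage wet mass = 0.158 × 239,300 = 37,809.4 kg.
Burnout mass m_f = stage dry + payload = 37,809.4 + 18,200 = 56,009.4 kg.
By the Tsiolkovsky rocket equation, Δv = v_e · ln(257,500/56,009.4) = 2780.0 × ln(4.597) = 2780.0 × 1.5255 ≈ 4241 m/s.

Δv ≈ 4240 m/s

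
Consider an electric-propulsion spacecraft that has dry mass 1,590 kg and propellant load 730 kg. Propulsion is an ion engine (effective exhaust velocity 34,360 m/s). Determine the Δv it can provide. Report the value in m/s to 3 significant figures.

Δv ≈ 13000 m/s

m₀ = m_dry + m_prop = 1,590 + 730 = 2,320 kg.
Rocket equation: Δv = v_e · ln(m₀/m_f) = 34360.0 × ln(1.459) = 34360.0 × 0.3778 ≈ 12982.3 m/s.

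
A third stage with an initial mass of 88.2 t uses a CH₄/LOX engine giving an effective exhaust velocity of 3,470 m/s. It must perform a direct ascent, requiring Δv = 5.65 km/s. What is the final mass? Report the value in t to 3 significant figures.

m₀/m_f = exp(Δv / v_e) = exp(5650 / 3470.0) = exp(1.6282) = 5.0949.
m_f = m₀ / 5.0949 = 88.2 / 5.0949 = 17.3114 t.

final mass ≈ 17.3 t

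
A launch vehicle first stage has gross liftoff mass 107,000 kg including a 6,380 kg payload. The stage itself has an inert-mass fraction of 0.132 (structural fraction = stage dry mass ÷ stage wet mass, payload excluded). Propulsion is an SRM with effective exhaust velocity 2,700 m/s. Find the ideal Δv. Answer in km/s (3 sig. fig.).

Stage wet mass = m₀ − payload = 107,000 − 6,380 = 100,620 kg.
Stage dry mass = ε × stage wet mass = 0.132 × 100,620 = 13,281.8 kg.
Burnout mass m_f = stage dry + payload = 13,281.8 + 6,380 = 19,661.8 kg.
Using Δv = v_e ln(m₀/m_f): Δv = v_e · ln(107,000/19,661.8) = 2700.0 × ln(5.442) = 2700.0 × 1.6942 ≈ 4574 m/s.

Δv ≈ 4.57 km/s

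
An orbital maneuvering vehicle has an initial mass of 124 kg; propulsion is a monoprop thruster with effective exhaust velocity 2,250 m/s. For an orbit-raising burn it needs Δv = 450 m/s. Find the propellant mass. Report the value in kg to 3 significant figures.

propellant mass ≈ 22.5 kg

By the Tsiolkovsky rocket equation, m₀/m_f = exp(Δv / v_e) = exp(450 / 2250.0) = exp(0.2000) = 1.2214.
m_f = 124 / 1.2214 = 101.523 kg, so propellant = m₀ − m_f = 124 − 101.523 = 22.477 kg.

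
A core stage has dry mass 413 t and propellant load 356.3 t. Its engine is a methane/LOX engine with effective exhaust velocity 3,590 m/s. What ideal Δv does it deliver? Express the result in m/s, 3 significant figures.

m₀ = m_dry + m_prop = 413 + 356.3 = 769.3 t.
By the Tsiolkovsky rocket equation, Δv = v_e · ln(m₀/m_f) = 3590.0 × ln(1.863) = 3590.0 × 0.6220 ≈ 2233.1 m/s.

Δv ≈ 2230 m/s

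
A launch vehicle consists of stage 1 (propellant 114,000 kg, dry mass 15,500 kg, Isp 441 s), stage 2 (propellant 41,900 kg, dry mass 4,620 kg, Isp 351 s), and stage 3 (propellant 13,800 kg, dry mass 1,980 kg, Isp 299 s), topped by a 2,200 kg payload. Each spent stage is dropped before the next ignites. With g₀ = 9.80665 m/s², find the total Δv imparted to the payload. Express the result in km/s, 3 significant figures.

Ignition mass of stage 1 = 114,000+15,500 + 41,900+4,620 + 13,800+1,980 + 2,200 = 194,000 kg.
Stage 1: m₀ = 194,000 kg, m_f = 194,000 − 114,000 = 80,000 kg; Δv = 441×9.80665×ln(2.425) = 4324.7×0.8858 ≈ 3831 m/s.
Stage 2: m₀ = 64,500 kg, m_f = 64,500 − 41,900 = 22,600 kg; Δv = 351×9.80665×ln(2.854) = 3442.1×1.0487 ≈ 3610 m/s.
Stage 3: m₀ = 17,980 kg, m_f = 17,980 − 13,800 = 4,180 kg; Δv = 299×9.80665×ln(4.301) = 2932.2×1.4589 ≈ 4278 m/s.
Total Δv = 3831 + 3610 + 4278 = 11719 m/s.

Δv ≈ 11.7 km/s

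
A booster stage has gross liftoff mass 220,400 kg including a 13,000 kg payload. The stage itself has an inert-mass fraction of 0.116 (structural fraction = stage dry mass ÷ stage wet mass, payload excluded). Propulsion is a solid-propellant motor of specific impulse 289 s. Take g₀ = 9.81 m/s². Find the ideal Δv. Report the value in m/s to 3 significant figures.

Stage wet mass = m₀ − payload = 220,400 − 13,000 = 207,400 kg.
Stage dry mass = ε × stage wet mass = 0.116 × 207,400 = 24,058.4 kg.
Burnout mass m_f = stage dry + payload = 24,058.4 + 13,000 = 37,058.4 kg.
v_e = Isp · g₀ = 289 × 9.81 = 2835.1 m/s.
Δv = v_e · ln(220,400/37,058.4) = 2835.1 × ln(5.947) = 2835.1 × 1.7829 ≈ 5055 m/s.

Δv ≈ 5050 m/s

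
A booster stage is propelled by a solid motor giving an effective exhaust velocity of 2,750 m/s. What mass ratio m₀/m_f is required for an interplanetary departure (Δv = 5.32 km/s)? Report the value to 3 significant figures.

m₀/m_f = exp(Δv / v_e) = exp(5320 / 2750.0) = exp(1.9345) = 6.9209.

mass ratio ≈ 6.92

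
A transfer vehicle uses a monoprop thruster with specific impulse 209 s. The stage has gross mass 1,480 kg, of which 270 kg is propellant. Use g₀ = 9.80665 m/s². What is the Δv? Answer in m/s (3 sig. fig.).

Δv ≈ 413 m/s

v_e = Isp · g₀ = 209 × 9.80665 = 2049.6 m/s.
m_f = m₀ − m_prop = 1,480 − 270 = 1,210 kg.
Δv = v_e · ln(m₀/m_f) = 2049.6 × ln(1.223) = 2049.6 × 0.2014 ≈ 412.8 m/s.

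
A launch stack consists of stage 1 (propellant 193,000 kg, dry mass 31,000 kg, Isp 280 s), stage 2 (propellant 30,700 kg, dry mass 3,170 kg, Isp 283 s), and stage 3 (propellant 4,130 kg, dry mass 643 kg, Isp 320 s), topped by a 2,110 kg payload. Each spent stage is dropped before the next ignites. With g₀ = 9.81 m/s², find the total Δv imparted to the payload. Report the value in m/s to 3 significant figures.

Δv ≈ 10300 m/s

Ignition mass of stage 1 = 193,000+31,000 + 30,700+3,170 + 4,130+643 + 2,110 = 264,753 kg.
Stage 1: m₀ = 264,753 kg, m_f = 264,753 − 193,000 = 71,753 kg; Δv = 280×9.81×ln(3.69) = 2746.8×1.3056 ≈ 3586 m/s.
Stage 2: m₀ = 40,753 kg, m_f = 40,753 − 30,700 = 10,053 kg; Δv = 283×9.81×ln(4.054) = 2776.2×1.3997 ≈ 3886 m/s.
Stage 3: m₀ = 6,883 kg, m_f = 6,883 − 4,130 = 2,753 kg; Δv = 320×9.81×ln(2.5) = 3139.2×0.9164 ≈ 2877 m/s.
Total Δv = 3586 + 3886 + 2877 = 10349 m/s.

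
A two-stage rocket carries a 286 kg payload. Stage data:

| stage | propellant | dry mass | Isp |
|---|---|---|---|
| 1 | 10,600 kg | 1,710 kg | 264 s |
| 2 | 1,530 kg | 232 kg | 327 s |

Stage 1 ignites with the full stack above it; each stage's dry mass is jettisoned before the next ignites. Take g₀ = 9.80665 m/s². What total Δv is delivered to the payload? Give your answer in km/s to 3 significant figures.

Δv ≈ 7.88 km/s

Ignition mass of stage 1 = 10,600+1,710 + 1,530+232 + 286 = 14,358 kg.
Stage 1: m₀ = 14,358 kg, m_f = 14,358 − 10,600 = 3,758 kg; Δv = 264×9.80665×ln(3.821) = 2589.0×1.3404 ≈ 3470 m/s.
Stage 2: m₀ = 2,048 kg, m_f = 2,048 − 1,530 = 518 kg; Δv = 327×9.80665×ln(3.954) = 3206.8×1.3746 ≈ 4408 m/s.
Total Δv = 3470 + 4408 = 7878 m/s.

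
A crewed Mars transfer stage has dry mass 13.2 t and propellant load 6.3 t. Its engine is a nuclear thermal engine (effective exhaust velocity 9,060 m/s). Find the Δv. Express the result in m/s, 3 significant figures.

Δv ≈ 3540 m/s

m₀ = m_dry + m_prop = 13.2 + 6.3 = 19.5 t.
By the Tsiolkovsky rocket equation, Δv = v_e · ln(m₀/m_f) = 9060.0 × ln(1.477) = 9060.0 × 0.3902 ≈ 3535.2 m/s.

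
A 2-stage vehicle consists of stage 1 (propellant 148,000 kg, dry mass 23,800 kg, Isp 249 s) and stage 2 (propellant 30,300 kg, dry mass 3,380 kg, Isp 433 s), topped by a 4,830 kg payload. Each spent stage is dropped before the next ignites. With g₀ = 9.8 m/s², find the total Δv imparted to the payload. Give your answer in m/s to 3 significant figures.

Δv ≈ 9530 m/s

Ignition mass of stage 1 = 148,000+23,800 + 30,300+3,380 + 4,830 = 210,310 kg.
Stage 1: m₀ = 210,310 kg, m_f = 210,310 − 148,000 = 62,310 kg; Δv = 249×9.8×ln(3.375) = 2440.2×1.2165 ≈ 2968 m/s.
Stage 2: m₀ = 38,510 kg, m_f = 38,510 − 30,300 = 8,210 kg; Δv = 433×9.8×ln(4.691) = 4243.4×1.5456 ≈ 6558 m/s.
Total Δv = 2968 + 6558 = 9526 m/s.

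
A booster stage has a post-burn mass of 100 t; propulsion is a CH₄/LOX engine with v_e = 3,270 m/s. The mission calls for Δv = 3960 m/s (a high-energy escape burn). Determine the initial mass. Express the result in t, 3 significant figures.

m₀/m_f = exp(Δv / v_e) = exp(3960 / 3270.0) = exp(1.2110) = 3.3569.
m₀ = m_f × 3.3569 = 100 × 3.3569 = 335.69 t.

initial mass ≈ 336 t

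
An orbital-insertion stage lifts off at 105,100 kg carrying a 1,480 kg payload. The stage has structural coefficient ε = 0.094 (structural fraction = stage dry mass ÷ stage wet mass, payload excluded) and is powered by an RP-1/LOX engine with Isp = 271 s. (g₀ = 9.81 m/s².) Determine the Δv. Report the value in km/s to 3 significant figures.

Δv ≈ 5.95 km/s

Stage wet mass = m₀ − payload = 105,100 − 1,480 = 103,620 kg.
Stage dry mass = ε × stage wet mass = 0.094 × 103,620 = 9,740.28 kg.
Burnout mass m_f = stage dry + payload = 9,740.28 + 1,480 = 11,220.28 kg.
v_e = Isp · g₀ = 271 × 9.81 = 2658.5 m/s.
Δv = v_e · ln(105,100/11,220.28) = 2658.5 × ln(9.367) = 2658.5 × 2.2372 ≈ 5948 m/s.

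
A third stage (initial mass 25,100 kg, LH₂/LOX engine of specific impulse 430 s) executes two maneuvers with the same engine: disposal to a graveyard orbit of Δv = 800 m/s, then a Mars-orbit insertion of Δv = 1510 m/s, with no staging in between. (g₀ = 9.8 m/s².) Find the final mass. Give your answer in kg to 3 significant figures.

v_e = Isp · g₀ = 430 × 9.8 = 4214.0 m/s.
After the first burn: m = 25100 × exp(−800/4214.0) = 25100 × 0.82709 = 20,760 kg.
After the second burn: m = 20,760 × exp(−1510/4214.0) = 20,760 × 0.69884 = 14,507.9 kg.

final mass ≈ 14500 kg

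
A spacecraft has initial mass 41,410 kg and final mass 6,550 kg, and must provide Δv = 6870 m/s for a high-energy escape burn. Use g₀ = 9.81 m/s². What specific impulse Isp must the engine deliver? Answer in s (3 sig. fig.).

Isp ≈ 380 s

ln(m₀/m_f) = ln(41410/6550) = ln(6.322) = 1.8441.
From the ideal rocket equation, v_e = Δv / ln(m₀/m_f) = 6870 / 1.8441 = 3725.5 m/s.
Isp = v_e / g₀ = 3725.5 / 9.81 = 379.8 s.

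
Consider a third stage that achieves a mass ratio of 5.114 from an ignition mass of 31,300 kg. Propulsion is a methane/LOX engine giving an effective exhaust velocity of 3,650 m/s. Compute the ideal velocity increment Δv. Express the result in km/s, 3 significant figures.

Rocket equation: Δv = v_e · ln(5.114) = 3650.0 × 1.6320 ≈ 5956.7 m/s.

Δv ≈ 5.96 km/s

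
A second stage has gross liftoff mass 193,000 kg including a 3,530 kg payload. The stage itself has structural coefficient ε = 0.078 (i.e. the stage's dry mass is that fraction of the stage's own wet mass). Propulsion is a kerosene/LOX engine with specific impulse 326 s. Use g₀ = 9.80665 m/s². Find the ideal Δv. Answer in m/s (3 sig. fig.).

Stage wet mass = m₀ − payload = 193,000 − 3,530 = 189,470 kg.
Stage dry mass = ε × stage wet mass = 0.078 × 189,470 = 14,778.7 kg.
Burnout mass m_f = stage dry + payload = 14,778.7 + 3,530 = 18,308.7 kg.
v_e = Isp · g₀ = 326 × 9.80665 = 3197.0 m/s.
Δv = v_e · ln(193,000/18,308.7) = 3197.0 × ln(10.54) = 3197.0 × 2.3553 ≈ 7530 m/s.

Δv ≈ 7530 m/s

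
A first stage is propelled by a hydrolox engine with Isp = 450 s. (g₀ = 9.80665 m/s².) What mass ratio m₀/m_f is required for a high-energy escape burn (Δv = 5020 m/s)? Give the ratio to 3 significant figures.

v_e = Isp · g₀ = 450 × 9.80665 = 4413.0 m/s.
m₀/m_f = exp(Δv / v_e) = exp(5020 / 4413.0) = exp(1.1376) = 3.1191.

mass ratio ≈ 3.12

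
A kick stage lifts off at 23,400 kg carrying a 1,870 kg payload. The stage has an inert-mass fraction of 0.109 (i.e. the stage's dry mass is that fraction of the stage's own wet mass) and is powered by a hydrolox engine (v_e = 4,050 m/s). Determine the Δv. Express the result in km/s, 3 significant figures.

Stage wet mass = m₀ − payload = 23,400 − 1,870 = 21,530 kg.
Stage dry mass = ε × stage wet mass = 0.109 × 21,530 = 2,346.77 kg.
Burnout mass m_f = stage dry + payload = 2,346.77 + 1,870 = 4,216.77 kg.
Using Δv = v_e ln(m₀/m_f): Δv = v_e · ln(23,400/4,216.77) = 4050.0 × ln(5.549) = 4050.0 × 1.7137 ≈ 6940 m/s.

Δv ≈ 6.94 km/s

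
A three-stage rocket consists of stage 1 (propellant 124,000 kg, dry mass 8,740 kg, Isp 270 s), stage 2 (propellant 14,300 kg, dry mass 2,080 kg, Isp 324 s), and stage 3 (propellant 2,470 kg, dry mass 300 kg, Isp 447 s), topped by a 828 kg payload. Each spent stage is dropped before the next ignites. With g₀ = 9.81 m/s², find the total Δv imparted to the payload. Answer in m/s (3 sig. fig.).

Δv ≈ 13500 m/s

Ignition mass of stage 1 = 124,000+8,740 + 14,300+2,080 + 2,470+300 + 828 = 152,718 kg.
Stage 1: m₀ = 152,718 kg, m_f = 152,718 − 124,000 = 28,718 kg; Δv = 270×9.81×ln(5.318) = 2648.7×1.6711 ≈ 4426 m/s.
Stage 2: m₀ = 19,978 kg, m_f = 19,978 − 14,300 = 5,678 kg; Δv = 324×9.81×ln(3.518) = 3178.4×1.2580 ≈ 3999 m/s.
Stage 3: m₀ = 3,598 kg, m_f = 3,598 − 2,470 = 1,128 kg; Δv = 447×9.81×ln(3.19) = 4385.1×1.1599 ≈ 5086 m/s.
Total Δv = 4426 + 3999 + 5086 = 13511 m/s.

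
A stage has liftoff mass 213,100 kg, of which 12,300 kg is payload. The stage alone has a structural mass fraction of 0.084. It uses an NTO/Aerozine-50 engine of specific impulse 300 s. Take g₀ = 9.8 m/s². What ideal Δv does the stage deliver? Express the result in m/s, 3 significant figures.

Stage wet mass = m₀ − payload = 213,100 − 12,300 = 200,800 kg.
Stage dry mass = ε × stage wet mass = 0.084 × 200,800 = 16,867.2 kg.
Burnout mass m_f = stage dry + payload = 16,867.2 + 12,300 = 29,167.2 kg.
v_e = Isp · g₀ = 300 × 9.8 = 2940.0 m/s.
Using Δv = v_e ln(m₀/m_f): Δv = v_e · ln(213,100/29,167.2) = 2940.0 × ln(7.306) = 2940.0 × 1.9887 ≈ 5847 m/s.

Δv ≈ 5850 m/s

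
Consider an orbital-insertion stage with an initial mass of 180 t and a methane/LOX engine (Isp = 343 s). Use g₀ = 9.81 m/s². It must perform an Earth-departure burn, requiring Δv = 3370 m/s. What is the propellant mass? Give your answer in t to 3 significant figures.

v_e = Isp · g₀ = 343 × 9.81 = 3364.8 m/s.
m₀/m_f = exp(Δv / v_e) = exp(3370 / 3364.8) = exp(1.0015) = 2.7225.
m_f = 180 / 2.7225 = 66.1157 t, so propellant = m₀ − m_f = 180 − 66.1157 = 113.8843 t.

propellant mass ≈ 114 t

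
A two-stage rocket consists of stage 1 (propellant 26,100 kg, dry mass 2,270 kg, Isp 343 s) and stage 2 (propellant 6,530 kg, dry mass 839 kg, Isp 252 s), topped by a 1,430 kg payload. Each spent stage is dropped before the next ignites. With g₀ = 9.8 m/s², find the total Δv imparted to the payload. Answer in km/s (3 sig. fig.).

Δv ≈ 7.42 km/s

Ignition mass of stage 1 = 26,100+2,270 + 6,530+839 + 1,430 = 37,169 kg.
Stage 1: m₀ = 37,169 kg, m_f = 37,169 − 26,100 = 11,069 kg; Δv = 343×9.8×ln(3.358) = 3361.4×1.2113 ≈ 4072 m/s.
Stage 2: m₀ = 8,799 kg, m_f = 8,799 − 6,530 = 2,269 kg; Δv = 252×9.8×ln(3.878) = 2469.6×1.3553 ≈ 3347 m/s.
Total Δv = 4072 + 3347 = 7419 m/s.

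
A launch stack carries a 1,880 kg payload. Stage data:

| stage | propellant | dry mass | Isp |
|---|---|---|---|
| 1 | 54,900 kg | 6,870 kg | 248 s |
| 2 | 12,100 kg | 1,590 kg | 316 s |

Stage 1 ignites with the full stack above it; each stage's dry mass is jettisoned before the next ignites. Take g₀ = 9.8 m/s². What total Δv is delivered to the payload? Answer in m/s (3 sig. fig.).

Ignition mass of stage 1 = 54,900+6,870 + 12,100+1,590 + 1,880 = 77,340 kg.
Stage 1: m₀ = 77,340 kg, m_f = 77,340 − 54,900 = 22,440 kg; Δv = 248×9.8×ln(3.447) = 2430.4×1.2374 ≈ 3007 m/s.
Stage 2: m₀ = 15,570 kg, m_f = 15,570 − 12,100 = 3,470 kg; Δv = 316×9.8×ln(4.487) = 3096.8×1.5012 ≈ 4649 m/s.
Total Δv = 3007 + 4649 = 7656 m/s.

Δv ≈ 7660 m/s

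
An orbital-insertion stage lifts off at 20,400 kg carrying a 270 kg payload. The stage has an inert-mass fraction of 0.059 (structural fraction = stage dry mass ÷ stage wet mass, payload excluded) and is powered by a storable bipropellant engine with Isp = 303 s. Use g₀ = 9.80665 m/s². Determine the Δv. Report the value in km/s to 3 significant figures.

Δv ≈ 7.84 km/s

Stage wet mass = m₀ − payload = 20,400 − 270 = 20,130 kg.
Stage dry mass = ε × stage wet mass = 0.059 × 20,130 = 1,187.67 kg.
Burnout mass m_f = stage dry + payload = 1,187.67 + 270 = 1,457.67 kg.
v_e = Isp · g₀ = 303 × 9.80665 = 2971.4 m/s.
From the ideal rocket equation, Δv = v_e · ln(20,400/1,457.67) = 2971.4 × ln(13.99) = 2971.4 × 2.6387 ≈ 7841 m/s.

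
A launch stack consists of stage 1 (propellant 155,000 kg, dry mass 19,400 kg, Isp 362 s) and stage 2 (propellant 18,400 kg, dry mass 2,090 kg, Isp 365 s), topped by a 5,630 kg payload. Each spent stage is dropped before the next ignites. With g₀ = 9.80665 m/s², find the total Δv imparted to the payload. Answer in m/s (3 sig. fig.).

Ignition mass of stage 1 = 155,000+19,400 + 18,400+2,090 + 5,630 = 200,520 kg.
Stage 1: m₀ = 200,520 kg, m_f = 200,520 − 155,000 = 45,520 kg; Δv = 362×9.80665×ln(4.405) = 3550.0×1.4828 ≈ 5264 m/s.
Stage 2: m₀ = 26,120 kg, m_f = 26,120 − 18,400 = 7,720 kg; Δv = 365×9.80665×ln(3.383) = 3579.4×1.2189 ≈ 4363 m/s.
Total Δv = 5264 + 4363 = 9627 m/s.

Δv ≈ 9630 m/s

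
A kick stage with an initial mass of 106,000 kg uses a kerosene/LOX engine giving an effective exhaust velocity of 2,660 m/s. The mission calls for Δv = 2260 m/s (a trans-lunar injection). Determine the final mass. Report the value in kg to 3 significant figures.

m₀/m_f = exp(Δv / v_e) = exp(2260 / 2660.0) = exp(0.8496) = 2.3388.
m_f = m₀ / 2.3388 = 106,000 / 2.3388 = 45,322.4 kg.

final mass ≈ 45300 kg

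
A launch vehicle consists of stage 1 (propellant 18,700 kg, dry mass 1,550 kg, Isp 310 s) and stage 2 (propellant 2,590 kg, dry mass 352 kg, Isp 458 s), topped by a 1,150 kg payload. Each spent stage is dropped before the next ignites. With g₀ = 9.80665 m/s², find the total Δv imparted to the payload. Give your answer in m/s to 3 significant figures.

Δv ≈ 8950 m/s

Ignition mass of stage 1 = 18,700+1,550 + 2,590+352 + 1,150 = 24,342 kg.
Stage 1: m₀ = 24,342 kg, m_f = 24,342 − 18,700 = 5,642 kg; Δv = 310×9.80665×ln(4.314) = 3040.1×1.4620 ≈ 4444 m/s.
Stage 2: m₀ = 4,092 kg, m_f = 4,092 − 2,590 = 1,502 kg; Δv = 458×9.80665×ln(2.724) = 4491.4×1.0022 ≈ 4501 m/s.
Total Δv = 4444 + 4501 = 8945 m/s.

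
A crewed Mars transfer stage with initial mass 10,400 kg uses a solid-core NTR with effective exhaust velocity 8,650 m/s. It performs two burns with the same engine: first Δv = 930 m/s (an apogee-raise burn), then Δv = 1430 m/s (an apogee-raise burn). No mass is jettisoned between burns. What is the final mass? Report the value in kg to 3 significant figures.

final mass ≈ 7920 kg

After the first burn: m = 10400 × exp(−930/8650.0) = 10400 × 0.89806 = 9,339.82 kg.
After the second burn: m = 9,339.82 × exp(−1430/8650.0) = 9,339.82 × 0.84762 = 7,916.62 kg.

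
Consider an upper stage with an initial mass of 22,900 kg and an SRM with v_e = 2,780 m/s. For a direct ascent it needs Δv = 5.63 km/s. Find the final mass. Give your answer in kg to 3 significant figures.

From the ideal rocket equation, m₀/m_f = exp(Δv / v_e) = exp(5630 / 2780.0) = exp(2.0252) = 7.5775.
m_f = m₀ / 7.5775 = 22,900 / 7.5775 = 3,022.1 kg.

final mass ≈ 3020 kg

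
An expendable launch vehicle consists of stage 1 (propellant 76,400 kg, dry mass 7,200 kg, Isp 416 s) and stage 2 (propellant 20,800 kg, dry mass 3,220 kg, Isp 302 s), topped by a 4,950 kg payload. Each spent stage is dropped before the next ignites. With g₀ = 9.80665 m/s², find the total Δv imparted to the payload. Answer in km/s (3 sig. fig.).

Δv ≈ 8.38 km/s

Ignition mass of stage 1 = 76,400+7,200 + 20,800+3,220 + 4,950 = 112,570 kg.
Stage 1: m₀ = 112,570 kg, m_f = 112,570 − 76,400 = 36,170 kg; Δv = 416×9.80665×ln(3.112) = 4079.6×1.1353 ≈ 4632 m/s.
Stage 2: m₀ = 28,970 kg, m_f = 28,970 − 20,800 = 8,170 kg; Δv = 302×9.80665×ln(3.546) = 2961.6×1.2658 ≈ 3749 m/s.
Total Δv = 4632 + 3749 = 8381 m/s.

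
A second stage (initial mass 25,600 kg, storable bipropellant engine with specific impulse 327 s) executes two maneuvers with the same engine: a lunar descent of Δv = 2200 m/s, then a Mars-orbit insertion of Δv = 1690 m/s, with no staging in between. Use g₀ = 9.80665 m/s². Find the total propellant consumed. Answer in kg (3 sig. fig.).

v_e = Isp · g₀ = 327 × 9.80665 = 3206.8 m/s.
After the first burn: m = 25600 × exp(−2200/3206.8) = 25600 × 0.50356 = 12,891.1 kg.
After the second burn: m = 12,891.1 × exp(−1690/3206.8) = 12,891.1 × 0.59037 = 7,610.52 kg.
Total propellant = m₀ − m_final = 25600 − 7,610.52 = 17,989.48 kg.

total propellant consumed ≈ 18000 kg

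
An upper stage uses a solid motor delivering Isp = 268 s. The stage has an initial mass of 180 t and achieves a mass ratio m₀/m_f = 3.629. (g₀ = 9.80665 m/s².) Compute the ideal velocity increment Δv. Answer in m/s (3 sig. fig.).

v_e = Isp · g₀ = 268 × 9.80665 = 2628.2 m/s.
Rocket equation: Δv = v_e · ln(3.629) = 2628.2 × 1.2890 ≈ 3387.6 m/s.

Δv ≈ 3390 m/s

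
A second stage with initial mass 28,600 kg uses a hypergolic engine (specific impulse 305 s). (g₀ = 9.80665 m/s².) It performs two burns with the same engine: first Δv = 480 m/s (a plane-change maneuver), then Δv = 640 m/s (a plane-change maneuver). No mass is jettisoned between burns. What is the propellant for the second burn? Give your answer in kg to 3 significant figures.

propellant for the second burn ≈ 4690 kg

v_e = Isp · g₀ = 305 × 9.80665 = 2991.0 m/s.
After the first burn: m = 28600 × exp(−480/2991.0) = 28600 × 0.85173 = 24,359.5 kg.
After the second burn: m = 24,359.5 × exp(−640/2991.0) = 24,359.5 × 0.80737 = 19,667.1 kg.
Second-burn propellant = 24,359.5 − 19,667.1 = 4,692.4 kg.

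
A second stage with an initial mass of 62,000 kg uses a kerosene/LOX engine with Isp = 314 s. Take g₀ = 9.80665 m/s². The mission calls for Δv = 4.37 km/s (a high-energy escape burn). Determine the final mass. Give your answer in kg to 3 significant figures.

final mass ≈ 15000 kg

v_e = Isp · g₀ = 314 × 9.80665 = 3079.3 m/s.
By the Tsiolkovsky rocket equation, m₀/m_f = exp(Δv / v_e) = exp(4370 / 3079.3) = exp(1.4192) = 4.1336.
m_f = m₀ / 4.1336 = 62,000 / 4.1336 = 14,999 kg.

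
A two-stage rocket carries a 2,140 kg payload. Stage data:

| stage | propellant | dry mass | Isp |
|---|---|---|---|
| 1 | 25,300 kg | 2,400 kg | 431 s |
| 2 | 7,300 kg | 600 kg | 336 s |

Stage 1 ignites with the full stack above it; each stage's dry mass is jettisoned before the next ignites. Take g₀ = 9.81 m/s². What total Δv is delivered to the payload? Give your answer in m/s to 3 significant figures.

Ignition mass of stage 1 = 25,300+2,400 + 7,300+600 + 2,140 = 37,740 kg.
Stage 1: m₀ = 37,740 kg, m_f = 37,740 − 25,300 = 12,440 kg; Δv = 431×9.81×ln(3.034) = 4228.1×1.1098 ≈ 4692 m/s.
Stage 2: m₀ = 10,040 kg, m_f = 10,040 − 7,300 = 2,740 kg; Δv = 336×9.81×ln(3.664) = 3296.2×1.2986 ≈ 4280 m/s.
Total Δv = 4692 + 4280 = 8972 m/s.

Δv ≈ 8970 m/s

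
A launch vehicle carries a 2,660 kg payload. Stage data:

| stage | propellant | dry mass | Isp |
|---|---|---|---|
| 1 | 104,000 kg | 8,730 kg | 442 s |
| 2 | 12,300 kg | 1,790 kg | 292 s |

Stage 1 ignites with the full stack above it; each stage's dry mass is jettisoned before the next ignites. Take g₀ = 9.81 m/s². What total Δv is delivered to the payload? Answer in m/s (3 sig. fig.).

Ignition mass of stage 1 = 104,000+8,730 + 12,300+1,790 + 2,660 = 129,480 kg.
Stage 1: m₀ = 129,480 kg, m_f = 129,480 − 104,000 = 25,480 kg; Δv = 442×9.81×ln(5.082) = 4336.0×1.6256 ≈ 7049 m/s.
Stage 2: m₀ = 16,750 kg, m_f = 16,750 − 12,300 = 4,450 kg; Δv = 292×9.81×ln(3.764) = 2864.5×1.3255 ≈ 3797 m/s.
Total Δv = 7049 + 3797 = 10846 m/s.

Δv ≈ 10800 m/s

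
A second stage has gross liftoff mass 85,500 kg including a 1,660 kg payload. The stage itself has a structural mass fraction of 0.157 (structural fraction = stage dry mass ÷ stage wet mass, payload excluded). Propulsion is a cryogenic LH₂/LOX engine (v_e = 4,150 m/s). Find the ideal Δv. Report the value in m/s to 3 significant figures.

Δv ≈ 7270 m/s

Stage wet mass = m₀ − payload = 85,500 − 1,660 = 83,840 kg.
Stage dry mass = ε × stage wet mass = 0.157 × 83,840 = 13,162.9 kg.
Burnout mass m_f = stage dry + payload = 13,162.9 + 1,660 = 14,822.9 kg.
Δv = v_e · ln(85,500/14,822.9) = 4150.0 × ln(5.768) = 4150.0 × 1.7523 ≈ 7272 m/s.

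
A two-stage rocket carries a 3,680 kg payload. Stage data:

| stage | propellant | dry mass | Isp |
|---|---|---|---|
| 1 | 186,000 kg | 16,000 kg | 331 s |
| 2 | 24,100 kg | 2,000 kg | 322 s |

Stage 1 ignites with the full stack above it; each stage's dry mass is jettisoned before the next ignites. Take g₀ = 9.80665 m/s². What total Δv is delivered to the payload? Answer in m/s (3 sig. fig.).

Ignition mass of stage 1 = 186,000+16,000 + 24,100+2,000 + 3,680 = 231,780 kg.
Stage 1: m₀ = 231,780 kg, m_f = 231,780 − 186,000 = 45,780 kg; Δv = 331×9.80665×ln(5.063) = 3246.0×1.6219 ≈ 5265 m/s.
Stage 2: m₀ = 29,780 kg, m_f = 29,780 − 24,100 = 5,680 kg; Δv = 322×9.80665×ln(5.243) = 3157.7×1.6569 ≈ 5232 m/s.
Total Δv = 5265 + 5232 = 10497 m/s.

Δv ≈ 10500 m/s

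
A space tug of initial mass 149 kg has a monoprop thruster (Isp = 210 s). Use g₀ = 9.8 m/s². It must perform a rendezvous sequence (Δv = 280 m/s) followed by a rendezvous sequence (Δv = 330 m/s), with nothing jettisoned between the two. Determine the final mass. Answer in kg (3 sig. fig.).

final mass ≈ 111 kg

v_e = Isp · g₀ = 210 × 9.8 = 2058.0 m/s.
After the first burn: m = 149 × exp(−280/2058.0) = 149 × 0.87280 = 130.047 kg.
After the second burn: m = 130.047 × exp(−330/2058.0) = 130.047 × 0.85185 = 110.781 kg.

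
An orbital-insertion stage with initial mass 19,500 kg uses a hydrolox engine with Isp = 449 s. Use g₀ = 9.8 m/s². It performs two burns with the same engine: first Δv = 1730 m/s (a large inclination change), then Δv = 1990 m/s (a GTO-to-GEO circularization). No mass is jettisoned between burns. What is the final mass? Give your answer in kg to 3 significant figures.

v_e = Isp · g₀ = 449 × 9.8 = 4400.2 m/s.
After the first burn: m = 19500 × exp(−1730/4400.2) = 19500 × 0.67492 = 13,160.9 kg.
After the second burn: m = 13,160.9 × exp(−1990/4400.2) = 13,160.9 × 0.63619 = 8,372.83 kg.

final mass ≈ 8370 kg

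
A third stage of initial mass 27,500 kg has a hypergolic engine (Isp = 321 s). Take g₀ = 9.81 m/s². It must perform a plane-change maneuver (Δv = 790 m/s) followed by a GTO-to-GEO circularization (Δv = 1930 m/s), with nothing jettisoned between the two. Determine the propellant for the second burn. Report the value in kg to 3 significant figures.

propellant for the second burn ≈ 9810 kg

v_e = Isp · g₀ = 321 × 9.81 = 3149.0 m/s.
After the first burn: m = 27500 × exp(−790/3149.0) = 27500 × 0.77812 = 21,398.3 kg.
After the second burn: m = 21,398.3 × exp(−1930/3149.0) = 21,398.3 × 0.54178 = 11,593.2 kg.
Second-burn propellant = 21,398.3 − 11,593.2 = 9,805.1 kg.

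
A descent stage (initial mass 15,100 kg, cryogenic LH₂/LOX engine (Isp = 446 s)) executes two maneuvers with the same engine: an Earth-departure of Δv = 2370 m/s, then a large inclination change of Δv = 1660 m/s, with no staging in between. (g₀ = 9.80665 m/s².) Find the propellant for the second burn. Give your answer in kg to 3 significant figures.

propellant for the second burn ≈ 2770 kg

v_e = Isp · g₀ = 446 × 9.80665 = 4373.8 m/s.
After the first burn: m = 15100 × exp(−2370/4373.8) = 15100 × 0.58166 = 8,783.07 kg.
After the second burn: m = 8,783.07 × exp(−1660/4373.8) = 8,783.07 × 0.68418 = 6,009.2 kg.
Second-burn propellant = 8,783.07 − 6,009.2 = 2,773.87 kg.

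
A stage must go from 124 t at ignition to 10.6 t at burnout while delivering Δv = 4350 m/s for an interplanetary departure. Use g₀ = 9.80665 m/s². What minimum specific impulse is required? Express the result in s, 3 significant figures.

ln(m₀/m_f) = ln(124000/10600) = ln(11.7) = 2.4594.
Using Δv = v_e ln(m₀/m_f): v_e = Δv / ln(m₀/m_f) = 4350 / 2.4594 = 1768.7 m/s.
Isp = v_e / g₀ = 1768.7 / 9.80665 = 180.4 s.

Isp ≈ 180 s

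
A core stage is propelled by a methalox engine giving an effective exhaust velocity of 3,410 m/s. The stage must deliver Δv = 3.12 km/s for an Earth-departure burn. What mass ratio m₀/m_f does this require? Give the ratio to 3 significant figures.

mass ratio ≈ 2.50

Rocket equation: m₀/m_f = exp(Δv / v_e) = exp(3120 / 3410.0) = exp(0.9150) = 2.4967.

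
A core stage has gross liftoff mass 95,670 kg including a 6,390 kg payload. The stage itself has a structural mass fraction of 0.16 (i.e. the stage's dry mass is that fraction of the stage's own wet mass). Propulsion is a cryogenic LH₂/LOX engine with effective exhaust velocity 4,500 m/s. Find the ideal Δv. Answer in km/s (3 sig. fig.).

Stage wet mass = m₀ − payload = 95,670 − 6,390 = 89,280 kg.
Stage dry mass = ε × stage wet mass = 0.16 × 89,280 = 14,284.8 kg.
Burnout mass m_f = stage dry + payload = 14,284.8 + 6,390 = 20,674.8 kg.
Δv = v_e · ln(95,670/20,674.8) = 4500.0 × ln(4.627) = 4500.0 × 1.5320 ≈ 6894 m/s.

Δv ≈ 6.89 km/s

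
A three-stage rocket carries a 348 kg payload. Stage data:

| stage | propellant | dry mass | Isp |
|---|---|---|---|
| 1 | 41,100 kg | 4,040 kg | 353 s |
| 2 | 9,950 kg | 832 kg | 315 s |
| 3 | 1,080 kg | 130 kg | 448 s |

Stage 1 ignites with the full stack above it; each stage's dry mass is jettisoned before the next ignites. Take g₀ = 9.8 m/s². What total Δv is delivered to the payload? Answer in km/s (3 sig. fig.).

Δv ≈ 14.6 km/s

Ignition mass of stage 1 = 41,100+4,040 + 9,950+832 + 1,080+130 + 348 = 57,480 kg.
Stage 1: m₀ = 57,480 kg, m_f = 57,480 − 41,100 = 16,380 kg; Δv = 353×9.8×ln(3.509) = 3459.4×1.2554 ≈ 4343 m/s.
Stage 2: m₀ = 12,340 kg, m_f = 12,340 − 9,950 = 2,390 kg; Δv = 315×9.8×ln(5.163) = 3087.0×1.6416 ≈ 5067 m/s.
Stage 3: m₀ = 1,558 kg, m_f = 1,558 − 1,080 = 478 kg; Δv = 448×9.8×ln(3.259) = 4390.4×1.1815 ≈ 5187 m/s.
Total Δv = 4343 + 5067 + 5187 = 14597 m/s.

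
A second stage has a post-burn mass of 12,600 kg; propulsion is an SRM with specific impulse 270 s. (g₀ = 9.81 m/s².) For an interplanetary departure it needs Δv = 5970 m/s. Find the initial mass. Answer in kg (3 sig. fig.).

initial mass ≈ 120000 kg

v_e = Isp · g₀ = 270 × 9.81 = 2648.7 m/s.
Rocket equation: m₀/m_f = exp(Δv / v_e) = exp(5970 / 2648.7) = exp(2.2539) = 9.5252.
m₀ = m_f × 9.5252 = 12,600 × 9.5252 = 120,018 kg.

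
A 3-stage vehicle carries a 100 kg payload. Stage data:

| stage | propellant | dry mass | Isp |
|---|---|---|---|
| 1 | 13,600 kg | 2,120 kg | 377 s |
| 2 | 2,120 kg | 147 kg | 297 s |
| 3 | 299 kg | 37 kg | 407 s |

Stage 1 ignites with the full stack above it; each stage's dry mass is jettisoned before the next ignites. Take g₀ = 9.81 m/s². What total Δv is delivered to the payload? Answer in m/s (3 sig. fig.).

Δv ≈ 14000 m/s

Ignition mass of stage 1 = 13,600+2,120 + 2,120+147 + 299+37 + 100 = 18,423 kg.
Stage 1: m₀ = 18,423 kg, m_f = 18,423 − 13,600 = 4,823 kg; Δv = 377×9.81×ln(3.82) = 3698.4×1.3402 ≈ 4957 m/s.
Stage 2: m₀ = 2,703 kg, m_f = 2,703 − 2,120 = 583 kg; Δv = 297×9.81×ln(4.636) = 2913.6×1.5339 ≈ 4469 m/s.
Stage 3: m₀ = 436 kg, m_f = 436 − 299 = 137 kg; Δv = 407×9.81×ln(3.182) = 3992.7×1.1577 ≈ 4622 m/s.
Total Δv = 4957 + 4469 + 4622 = 14048 m/s.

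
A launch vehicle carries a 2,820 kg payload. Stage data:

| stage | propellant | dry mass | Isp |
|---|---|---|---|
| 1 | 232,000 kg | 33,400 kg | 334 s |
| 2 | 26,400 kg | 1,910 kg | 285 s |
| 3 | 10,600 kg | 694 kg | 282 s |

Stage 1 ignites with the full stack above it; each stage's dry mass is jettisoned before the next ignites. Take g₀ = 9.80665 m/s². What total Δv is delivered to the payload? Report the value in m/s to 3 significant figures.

Δv ≈ 11200 m/s

Ignition mass of stage 1 = 232,000+33,400 + 26,400+1,910 + 10,600+694 + 2,820 = 307,824 kg.
Stage 1: m₀ = 307,824 kg, m_f = 307,824 − 232,000 = 75,824 kg; Δv = 334×9.80665×ln(4.06) = 3275.4×1.4011 ≈ 4589 m/s.
Stage 2: m₀ = 42,424 kg, m_f = 42,424 − 26,400 = 16,024 kg; Δv = 285×9.80665×ln(2.648) = 2794.9×0.9736 ≈ 2721 m/s.
Stage 3: m₀ = 14,114 kg, m_f = 14,114 − 10,600 = 3,514 kg; Δv = 282×9.80665×ln(4.017) = 2765.5×1.3904 ≈ 3845 m/s.
Total Δv = 4589 + 2721 + 3845 = 11155 m/s.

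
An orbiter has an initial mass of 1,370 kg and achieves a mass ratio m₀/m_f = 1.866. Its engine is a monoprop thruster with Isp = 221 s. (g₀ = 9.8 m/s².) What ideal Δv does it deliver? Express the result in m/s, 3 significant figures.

v_e = Isp · g₀ = 221 × 9.8 = 2165.8 m/s.
Using Δv = v_e ln(m₀/m_f): Δv = v_e · ln(1.866) = 2165.8 × 0.6238 ≈ 1351.0 m/s.

Δv ≈ 1350 m/s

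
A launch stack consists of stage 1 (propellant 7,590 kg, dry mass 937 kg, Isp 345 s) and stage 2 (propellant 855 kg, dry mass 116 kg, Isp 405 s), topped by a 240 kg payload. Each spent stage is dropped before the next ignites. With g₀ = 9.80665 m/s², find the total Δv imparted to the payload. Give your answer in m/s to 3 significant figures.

Ignition mass of stage 1 = 7,590+937 + 855+116 + 240 = 9,738 kg.
Stage 1: m₀ = 9,738 kg, m_f = 9,738 − 7,590 = 2,148 kg; Δv = 345×9.80665×ln(4.534) = 3383.3×1.5115 ≈ 5114 m/s.
Stage 2: m₀ = 1,211 kg, m_f = 1,211 − 855 = 356 kg; Δv = 405×9.80665×ln(3.402) = 3971.7×1.2243 ≈ 4862 m/s.
Total Δv = 5114 + 4862 = 9976 m/s.

Δv ≈ 9980 m/s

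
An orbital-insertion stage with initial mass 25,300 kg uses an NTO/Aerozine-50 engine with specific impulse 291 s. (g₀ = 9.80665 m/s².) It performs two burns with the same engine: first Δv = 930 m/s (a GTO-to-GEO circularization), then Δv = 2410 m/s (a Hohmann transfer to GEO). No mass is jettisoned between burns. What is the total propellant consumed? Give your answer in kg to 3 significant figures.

v_e = Isp · g₀ = 291 × 9.80665 = 2853.7 m/s.
After the first burn: m = 25300 × exp(−930/2853.7) = 25300 × 0.72189 = 18,263.8 kg.
After the second burn: m = 18,263.8 × exp(−2410/2853.7) = 18,263.8 × 0.42977 = 7,849.23 kg.
Total propellant = m₀ − m_final = 25300 − 7,849.23 = 17,450.77 kg.

total propellant consumed ≈ 17500 kg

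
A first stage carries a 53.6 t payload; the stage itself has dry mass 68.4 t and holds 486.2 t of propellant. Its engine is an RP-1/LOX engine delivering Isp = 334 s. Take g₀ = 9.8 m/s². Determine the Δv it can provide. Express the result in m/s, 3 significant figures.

v_e = Isp · g₀ = 334 × 9.8 = 3273.2 m/s.
m₀ = payload + dry + propellant = 53.6 + 68.4 + 486.2 = 608.2 t.
m_f = payload + dry = 53.6 + 68.4 = 122 t.
Δv = v_e · ln(m₀/m_f) = 3273.2 × ln(4.985) = 3273.2 × 1.6065 ≈ 5258.3 m/s.

Δv ≈ 5260 m/s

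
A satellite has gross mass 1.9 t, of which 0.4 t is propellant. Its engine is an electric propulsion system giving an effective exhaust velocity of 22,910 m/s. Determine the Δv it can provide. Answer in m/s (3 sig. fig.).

Δv ≈ 5420 m/s

m_f = m₀ − m_prop = 1.9 − 0.4 = 1.5 t.
Δv = v_e · ln(m₀/m_f) = 22910.0 × ln(1.267) = 22910.0 × 0.2364 ≈ 5415.7 m/s.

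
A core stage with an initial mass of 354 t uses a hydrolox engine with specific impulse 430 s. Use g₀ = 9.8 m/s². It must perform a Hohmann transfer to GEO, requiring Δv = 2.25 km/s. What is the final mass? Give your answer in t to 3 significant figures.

final mass ≈ 208 t

v_e = Isp · g₀ = 430 × 9.8 = 4214.0 m/s.
Rocket equation: m₀/m_f = exp(Δv / v_e) = exp(2250 / 4214.0) = exp(0.5339) = 1.7056.
m_f = m₀ / 1.7056 = 354 / 1.7056 = 207.552 t.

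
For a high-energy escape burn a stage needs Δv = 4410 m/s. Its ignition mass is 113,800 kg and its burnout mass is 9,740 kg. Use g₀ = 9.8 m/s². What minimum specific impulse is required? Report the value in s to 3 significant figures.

Isp ≈ 183 s

ln(m₀/m_f) = ln(113800/9740) = ln(11.68) = 2.4582.
By the Tsiolkovsky rocket equation, v_e = Δv / ln(m₀/m_f) = 4410 / 2.4582 = 1794.0 m/s.
Isp = v_e / g₀ = 1794.0 / 9.8 = 183.1 s.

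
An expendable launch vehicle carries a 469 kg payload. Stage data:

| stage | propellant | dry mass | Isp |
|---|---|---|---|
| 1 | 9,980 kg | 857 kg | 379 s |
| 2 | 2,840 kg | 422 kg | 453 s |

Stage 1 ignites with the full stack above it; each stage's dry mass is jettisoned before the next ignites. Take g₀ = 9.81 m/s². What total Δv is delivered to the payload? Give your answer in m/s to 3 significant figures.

Ignition mass of stage 1 = 9,980+857 + 2,840+422 + 469 = 14,568 kg.
Stage 1: m₀ = 14,568 kg, m_f = 14,568 − 9,980 = 4,588 kg; Δv = 379×9.81×ln(3.175) = 3718.0×1.1554 ≈ 4296 m/s.
Stage 2: m₀ = 3,731 kg, m_f = 3,731 − 2,840 = 891 kg; Δv = 453×9.81×ln(4.187) = 4443.9×1.4321 ≈ 6364 m/s.
Total Δv = 4296 + 6364 = 10660 m/s.

Δv ≈ 10700 m/s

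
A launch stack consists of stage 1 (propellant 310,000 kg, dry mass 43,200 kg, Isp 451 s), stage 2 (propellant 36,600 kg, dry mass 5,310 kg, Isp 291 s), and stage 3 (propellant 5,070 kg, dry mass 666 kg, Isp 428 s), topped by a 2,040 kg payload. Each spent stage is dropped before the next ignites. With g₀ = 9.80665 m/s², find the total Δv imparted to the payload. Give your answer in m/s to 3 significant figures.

Ignition mass of stage 1 = 310,000+43,200 + 36,600+5,310 + 5,070+666 + 2,040 = 402,886 kg.
Stage 1: m₀ = 402,886 kg, m_f = 402,886 − 310,000 = 92,886 kg; Δv = 451×9.80665×ln(4.337) = 4422.8×1.4673 ≈ 6489 m/s.
Stage 2: m₀ = 49,686 kg, m_f = 49,686 − 36,600 = 13,086 kg; Δv = 291×9.80665×ln(3.797) = 2853.7×1.3342 ≈ 3807 m/s.
Stage 3: m₀ = 7,776 kg, m_f = 7,776 − 5,070 = 2,706 kg; Δv = 428×9.80665×ln(2.874) = 4197.2×1.0556 ≈ 4430 m/s.
Total Δv = 6489 + 3807 + 4430 = 14726 m/s.

Δv ≈ 14700 m/s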